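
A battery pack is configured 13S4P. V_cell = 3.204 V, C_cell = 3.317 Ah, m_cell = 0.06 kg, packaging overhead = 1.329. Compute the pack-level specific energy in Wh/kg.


Step 1: V_pack = 13 * 3.204 = 41.652 V
Step 2: C_pack = 4 * 3.317 = 13.268 Ah
Step 3: E_pack = V_pack * C_pack = 41.652 * 13.268 = 552.64 Wh
Step 4: m_pack = 13 * 4 * 0.06 * 1.329 = 4.1465 kg
Step 5: ED = E_pack / m_pack = 552.64 / 4.1465 = 133.3 Wh/kg

133.3 Wh/kg


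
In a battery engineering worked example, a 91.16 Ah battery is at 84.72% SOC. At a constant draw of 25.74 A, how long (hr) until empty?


Step 1: remaining = SOC/100 * C_total = 84.72/100 * 91.16 = 77.231 Ah
Step 2: t = remaining / I = 77.231 / 25.74 = 3.000 hr

3.000 hr


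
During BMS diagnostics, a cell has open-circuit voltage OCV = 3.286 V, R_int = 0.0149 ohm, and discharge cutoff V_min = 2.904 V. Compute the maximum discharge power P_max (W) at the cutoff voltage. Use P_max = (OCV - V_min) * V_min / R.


P_max = (OCV - V_min) * V_min / R = (3.286 - 2.904) * 2.904 / 0.0149 = 0.382 * 2.904 / 0.0149 = 74.45 W

74.45 W


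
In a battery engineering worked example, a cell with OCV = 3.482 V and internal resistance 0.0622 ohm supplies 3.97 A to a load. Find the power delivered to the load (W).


Step 1: V_terminal = OCV - I*R = 3.482 - 3.97 * 0.0622 = 3.2351 V
Step 2: P_out = V_terminal * I = 3.2351 * 3.97 = 12.84 W

12.84 W


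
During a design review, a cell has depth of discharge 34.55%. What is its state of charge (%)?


SOC = 100 - DOD = 100 - 34.55 = 65.45%

65.45%


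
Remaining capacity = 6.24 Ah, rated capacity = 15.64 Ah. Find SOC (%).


SOC% = 6.24 / 15.64 * 100 = 39.90%

39.90%


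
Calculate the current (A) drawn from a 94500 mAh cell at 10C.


Convert: capacity = 94500 mAh = 94.5 Ah
I = C_rate * capacity = 10 * 94.5 = 945 A

945 A


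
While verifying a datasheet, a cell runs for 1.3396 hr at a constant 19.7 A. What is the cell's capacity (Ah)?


C = I * t = 19.7 * 1.3396 = 26.39 Ah

26.39 Ah


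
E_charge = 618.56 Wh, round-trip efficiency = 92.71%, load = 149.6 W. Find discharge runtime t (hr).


Step 1: E_discharge = eta/100 * E_charge = 92.71/100 * 618.56 = 573.47 Wh
Step 2: t = E_discharge / P = 573.47 / 149.6 = 3.833 hr

3.833 hr


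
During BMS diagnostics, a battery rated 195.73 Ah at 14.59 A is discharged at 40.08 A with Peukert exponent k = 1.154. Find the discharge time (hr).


Step 1: t_rated = C / I_rated = 195.73 / 14.59 = 13.415 hr
Step 2: ratio = 14.59 / 40.08 = 0.36402
Step 3: ratio^k = 0.36402^1.154 = 0.31156
Step 4: t = t_rated * ratio^k = 13.415 * 0.31156 = 4.180 hr

4.180 hr


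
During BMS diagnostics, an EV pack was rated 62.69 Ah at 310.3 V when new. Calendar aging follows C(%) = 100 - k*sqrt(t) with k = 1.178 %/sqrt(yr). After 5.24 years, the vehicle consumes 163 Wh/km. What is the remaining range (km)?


Step 1: capacity retention = 100 - 1.178 * sqrt(5.24) = 100 - 1.178 * 2.2891 = 97.303%
Step 2: C_now = 62.69 * 97.303/100 = 60.999 Ah
Step 3: E_pack = V * C_now = 310.3 * 60.999 = 18928 Wh
Step 4: range = E_pack / consumption = 18928 / 163 = 116.1 km

116.1 km


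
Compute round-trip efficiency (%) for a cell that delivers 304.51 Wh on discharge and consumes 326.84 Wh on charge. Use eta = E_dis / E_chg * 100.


Round-trip efficiency = 304.51/326.84 * 100% = 93.17%

93.17%


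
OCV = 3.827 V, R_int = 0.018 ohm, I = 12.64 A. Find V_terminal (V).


V = OCV - I*R = 3.827 - 12.64 * 0.018 = 3.599 V

3.599 V


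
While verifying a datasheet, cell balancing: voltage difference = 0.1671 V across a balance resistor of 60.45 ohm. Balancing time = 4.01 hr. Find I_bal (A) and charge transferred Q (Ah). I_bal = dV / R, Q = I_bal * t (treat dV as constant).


First, Ohm's law: I_bal = 0.1671 V / 60.45 ohm = 0.0027643 A
Then Q = I * t = 0.0027643 A * 4.01 hr = 0.01108 Ah

I=0.0027643 A, Q=0.01108 Ah


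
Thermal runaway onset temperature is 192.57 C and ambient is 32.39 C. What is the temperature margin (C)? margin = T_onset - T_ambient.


margin = T_onset - T_ambient = 192.57 - 32.39 = 160.18 C

160.18 C


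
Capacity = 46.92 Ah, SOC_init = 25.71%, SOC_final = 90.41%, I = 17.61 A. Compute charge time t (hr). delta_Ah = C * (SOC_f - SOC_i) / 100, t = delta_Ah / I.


Step 1: dSOC = 90.41% - 25.71% = 64.7%
Step 2: delta_Ah = 46.92 * 64.7 / 100 = 30.357 Ah
Step 3: t = 30.357 / 17.61 = 1.724 hr

1.724 hr


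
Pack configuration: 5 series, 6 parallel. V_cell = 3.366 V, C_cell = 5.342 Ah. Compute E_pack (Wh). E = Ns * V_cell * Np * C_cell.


E = Ns * Vcell * Np * Ccell = 5 * 3.366 * 6 * 5.342 = 539.4 Wh

539.4 Wh


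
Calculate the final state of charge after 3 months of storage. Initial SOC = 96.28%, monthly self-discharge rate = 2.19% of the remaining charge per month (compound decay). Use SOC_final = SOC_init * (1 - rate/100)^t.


Monthly retention factor = 1 - 2.19/100 = 0.9781
Over 3 months: factor^3 = 0.93573
SOC_final = 96.28 * 0.93573 = 90.09%

90.09%


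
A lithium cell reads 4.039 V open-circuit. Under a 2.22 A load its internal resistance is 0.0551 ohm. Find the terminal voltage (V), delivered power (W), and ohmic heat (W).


Step 1: V_terminal = OCV - I*R = 4.039 - 2.22 * 0.0551 = 3.9167 V
Step 2: P_out = V_terminal * I = 3.9167 * 2.22 = 8.695 W
Step 3: Q = I^2 * R = 2.22^2 * 0.0551 = 0.2716 W

V=3.9167 V, P=8.695 W, Q=0.2716 W


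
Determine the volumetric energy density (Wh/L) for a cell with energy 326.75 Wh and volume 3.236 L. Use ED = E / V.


Volumetric ED = 326.75 Wh / 3.236 L = 101.0 Wh/L

101.0 Wh/L


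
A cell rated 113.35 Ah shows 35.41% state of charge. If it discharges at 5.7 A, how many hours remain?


Step 1: remaining = SOC/100 * C_total = 35.41/100 * 113.35 = 40.137 Ah
Step 2: t = remaining / I = 40.137 / 5.7 = 7.042 hr

7.042 hr


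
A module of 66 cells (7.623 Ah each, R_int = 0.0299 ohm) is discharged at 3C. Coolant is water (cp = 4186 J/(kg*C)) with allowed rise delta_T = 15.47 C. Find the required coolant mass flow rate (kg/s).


Step 1: I = 3 * 7.623 = 22.869 A
Step 2: Q_cell = I^2 * R = 22.869^2 * 0.0299 = 15.637 W
Step 3: Q_total = 66 * 15.637 = 1032 W
Step 4: m_dot = Q_total / (cp * dT) = 1032 / (4186 * 15.47) = 0.01594 kg/s

0.01594 kg/s


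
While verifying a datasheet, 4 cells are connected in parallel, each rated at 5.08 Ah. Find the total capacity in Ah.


Parallel capacities add: 4 * 5.08 Ah = 20.32 Ah

20.32 Ah


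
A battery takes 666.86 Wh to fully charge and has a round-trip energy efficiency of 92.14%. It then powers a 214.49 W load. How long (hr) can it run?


Step 1: E_discharge = eta/100 * E_charge = 92.14/100 * 666.86 = 614.44 Wh
Step 2: t = E_discharge / P = 614.44 / 214.49 = 2.865 hr

2.865 hr


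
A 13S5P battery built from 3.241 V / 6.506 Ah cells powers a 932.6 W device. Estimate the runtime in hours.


Step 1: E_pack = Ns * V_cell * Np * C_cell = 13 * 3.241 * 5 * 6.506 = 1370.6 Wh
Step 2: t = E_pack / P = 1370.6 / 932.6 = 1.470 hr

1.470 hr


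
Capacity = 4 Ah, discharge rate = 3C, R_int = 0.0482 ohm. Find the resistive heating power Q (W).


Step 1: I = C_rate * capacity = 3 * 4 = 12 A
Step 2: Q = I^2 * R = 12^2 * 0.0482 = 144 * 0.0482 = 6.941 W

6.941 W


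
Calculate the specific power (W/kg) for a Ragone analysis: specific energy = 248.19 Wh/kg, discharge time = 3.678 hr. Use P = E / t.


Specific power = 248.19 Wh/kg / 3.678 hr = 67.48 W/kg

67.48 W/kg


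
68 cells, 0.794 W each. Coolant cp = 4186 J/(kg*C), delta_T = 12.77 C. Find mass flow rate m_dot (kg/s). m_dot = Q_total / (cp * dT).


Step 1: Total heat Q = 68 * 0.794 W = 53.992 W
Step 2: denom = cp * dT = 4186 * 12.77 = 53455
Step 3: m_dot = 53.992 / 53455 = 0.001010 kg/s

0.001010 kg/s


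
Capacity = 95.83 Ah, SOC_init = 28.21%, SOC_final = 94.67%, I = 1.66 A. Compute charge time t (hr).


Step 1: dSOC = 94.67% - 28.21% = 66.46%
Step 2: delta_Ah = 95.83 * 66.46 / 100 = 63.689 Ah
Step 3: t = 63.689 / 1.66 = 38.37 hr

38.37 hr


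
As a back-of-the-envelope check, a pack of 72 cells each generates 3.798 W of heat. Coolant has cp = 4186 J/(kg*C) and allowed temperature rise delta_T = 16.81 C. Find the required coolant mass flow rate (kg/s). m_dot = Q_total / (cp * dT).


Q_total = 72 * 3.798 = 273.46 W
m_dot = Q_total / (cp * dT) = 273.46 / (4186 * 16.81) = 0.003886 kg/s

0.003886 kg/s


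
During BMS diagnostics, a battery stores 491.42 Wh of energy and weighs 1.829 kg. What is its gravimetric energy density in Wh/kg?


Specific energy = 491.42 Wh / 1.829 kg = 268.7 Wh/kg

268.7 Wh/kg


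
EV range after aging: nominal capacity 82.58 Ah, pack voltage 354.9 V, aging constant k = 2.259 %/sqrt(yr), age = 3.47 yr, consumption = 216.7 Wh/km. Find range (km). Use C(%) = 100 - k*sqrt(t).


Step 1: capacity retention = 100 - 2.259 * sqrt(3.47) = 100 - 2.259 * 1.8628 = 95.792%
Step 2: C_now = 82.58 * 95.792/100 = 79.105 Ah
Step 3: E_pack = V * C_now = 354.9 * 79.105 = 28074 Wh
Step 4: range = E_pack / consumption = 28074 / 216.7 = 129.6 km

129.6 km


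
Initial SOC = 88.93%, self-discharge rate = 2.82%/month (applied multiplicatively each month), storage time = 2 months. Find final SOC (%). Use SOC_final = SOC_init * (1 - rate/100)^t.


Monthly retention factor = 1 - 2.82/100 = 0.9718
Over 2 months: factor^2 = 0.9444
SOC_final = 88.93 * 0.9444 = 83.99%

83.99%


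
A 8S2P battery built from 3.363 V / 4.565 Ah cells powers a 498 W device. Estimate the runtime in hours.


Step 1: E_pack = Ns * V_cell * Np * C_cell = 8 * 3.363 * 2 * 4.565 = 245.63 Wh
Step 2: t = E_pack / P = 245.63 / 498 = 0.4932 hr

0.4932 hr


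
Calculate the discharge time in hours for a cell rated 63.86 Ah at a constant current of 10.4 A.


t = capacity / current = 63.86 / 10.4 = 6.140 hr

6.140 hr


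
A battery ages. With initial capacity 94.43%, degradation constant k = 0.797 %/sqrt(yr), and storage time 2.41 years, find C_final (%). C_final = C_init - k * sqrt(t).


Step 1: sqrt(2.41 yr) = 1.5524
Step 2: drop = 0.797 * 1.5524 = 1.2373
Step 3: C_final = 94.43 - 1.2373 = 93.19%

93.19%


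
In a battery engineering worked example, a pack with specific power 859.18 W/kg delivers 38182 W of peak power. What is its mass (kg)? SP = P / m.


m = P / SP = 38182 / 859.18 = 44.44 kg

44.44 kg


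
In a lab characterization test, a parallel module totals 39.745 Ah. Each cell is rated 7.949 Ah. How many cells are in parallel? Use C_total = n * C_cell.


n = C_total / C_cell = 39.745 / 7.949 = 5

5


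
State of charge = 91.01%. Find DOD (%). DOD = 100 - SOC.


DOD = 100 - SOC = 100 - 91.01 = 8.99%

8.99%


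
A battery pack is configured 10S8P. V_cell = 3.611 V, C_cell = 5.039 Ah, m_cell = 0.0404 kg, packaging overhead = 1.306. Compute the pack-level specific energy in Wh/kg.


Step 1: V_pack = 10 * 3.611 = 36.11 V
Step 2: C_pack = 8 * 5.039 = 40.312 Ah
Step 3: E_pack = V_pack * C_pack = 36.11 * 40.312 = 1455.7 Wh
Step 4: m_pack = 10 * 8 * 0.0404 * 1.306 = 4.221 kg
Step 5: ED = E_pack / m_pack = 1455.7 / 4.221 = 344.9 Wh/kg

344.9 Wh/kg


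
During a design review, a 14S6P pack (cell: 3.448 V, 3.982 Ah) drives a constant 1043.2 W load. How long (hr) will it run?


Step 1: E_pack = Ns * V_cell * Np * C_cell = 14 * 3.448 * 6 * 3.982 = 1153.3 Wh
Step 2: t = E_pack / P = 1153.3 / 1043.2 = 1.106 hr

1.106 hr


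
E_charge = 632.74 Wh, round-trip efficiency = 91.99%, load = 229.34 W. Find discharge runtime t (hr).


Step 1: E_discharge = eta/100 * E_charge = 91.99/100 * 632.74 = 582.06 Wh
Step 2: t = E_discharge / P = 582.06 / 229.34 = 2.538 hr

2.538 hr


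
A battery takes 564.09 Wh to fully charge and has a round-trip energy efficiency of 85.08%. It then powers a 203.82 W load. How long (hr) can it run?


Step 1: E_discharge = eta/100 * E_charge = 85.08/100 * 564.09 = 479.93 Wh
Step 2: t = E_discharge / P = 479.93 / 203.82 = 2.355 hr

2.355 hr


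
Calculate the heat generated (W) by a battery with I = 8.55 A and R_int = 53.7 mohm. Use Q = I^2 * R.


Convert: R = 53.7 mohm = 0.0537 ohm
I^2 = 73.103
Q = 73.103 * 0.0537 = 3.926 W

3.926 W


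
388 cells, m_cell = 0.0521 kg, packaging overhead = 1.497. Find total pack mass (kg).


Cell mass sum = 388 * 0.0521 = 20.215 kg
With overhead 1.497: m_pack = 20.215 * 1.497 = 30.26 kg

30.26 kg


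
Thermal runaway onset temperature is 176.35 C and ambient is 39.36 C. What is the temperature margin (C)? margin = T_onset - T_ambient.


margin = T_onset - T_ambient = 176.35 - 39.36 = 136.99 C

136.99 C


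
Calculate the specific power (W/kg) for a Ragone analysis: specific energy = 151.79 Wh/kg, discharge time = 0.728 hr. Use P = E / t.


P_specific = E / t = 151.79 / 0.728 = 208.5 W/kg

208.5 W/kg


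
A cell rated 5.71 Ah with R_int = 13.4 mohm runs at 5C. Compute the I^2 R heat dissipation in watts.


Convert: R = 13.4 mohm = 0.0134 ohm
Step 1: I = C_rate * capacity = 5 * 5.71 = 28.55 A
Step 2: Q = I^2 * R = 28.55^2 * 0.0134 = 815.1 * 0.0134 = 10.92 W

10.92 W


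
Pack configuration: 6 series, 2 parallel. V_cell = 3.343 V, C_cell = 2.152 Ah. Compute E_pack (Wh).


V_pack = 6 * 3.343 = 20.058 V
C_pack = 2 * 2.152 = 4.304 Ah
E = V_pack * C_pack = 20.058 * 4.304 = 86.33 Wh

86.33 Wh


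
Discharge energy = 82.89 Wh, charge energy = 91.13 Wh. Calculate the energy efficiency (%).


eta_e = E_dis / E_chg * 100 = 82.89 / 91.13 * 100 = 90.96%

90.96%


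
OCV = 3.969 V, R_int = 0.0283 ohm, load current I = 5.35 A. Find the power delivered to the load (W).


Step 1: V_terminal = OCV - I*R = 3.969 - 5.35 * 0.0283 = 3.8176 V
Step 2: P_out = V_terminal * I = 3.8176 * 5.35 = 20.42 W

20.42 W


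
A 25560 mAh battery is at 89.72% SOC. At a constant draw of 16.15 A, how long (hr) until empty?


Convert: C_total = 25560 mAh = 25.56 Ah
Step 1: remaining = SOC/100 * C_total = 89.72/100 * 25.56 = 22.932 Ah
Step 2: t = remaining / I = 22.932 / 16.15 = 1.420 hr

1.420 hr


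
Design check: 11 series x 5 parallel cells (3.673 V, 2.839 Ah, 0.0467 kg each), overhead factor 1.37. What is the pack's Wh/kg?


Step 1: V_pack = 11 * 3.673 = 40.403 V
Step 2: C_pack = 5 * 2.839 = 14.195 Ah
Step 3: E_pack = V_pack * C_pack = 40.403 * 14.195 = 573.52 Wh
Step 4: m_pack = 11 * 5 * 0.0467 * 1.37 = 3.5188 kg
Step 5: ED = E_pack / m_pack = 573.52 / 3.5188 = 163.0 Wh/kg

163.0 Wh/kg


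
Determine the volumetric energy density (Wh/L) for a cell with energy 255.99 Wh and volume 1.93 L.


Volumetric ED = 255.99 Wh / 1.93 L = 132.6 Wh/L

132.6 Wh/L


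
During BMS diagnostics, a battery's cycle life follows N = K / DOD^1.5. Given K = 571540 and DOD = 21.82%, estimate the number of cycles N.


DOD^1.5 = 101.93
N = K / DOD^1.5 = 571540 / 101.93 = 5607

5607 cycles


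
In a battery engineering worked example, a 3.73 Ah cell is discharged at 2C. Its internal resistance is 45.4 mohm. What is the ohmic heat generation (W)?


Convert: R = 45.4 mohm = 0.0454 ohm
Step 1: I = C_rate * capacity = 2 * 3.73 = 7.46 A
Step 2: Q = I^2 * R = 7.46^2 * 0.0454 = 55.652 * 0.0454 = 2.527 W

2.527 W


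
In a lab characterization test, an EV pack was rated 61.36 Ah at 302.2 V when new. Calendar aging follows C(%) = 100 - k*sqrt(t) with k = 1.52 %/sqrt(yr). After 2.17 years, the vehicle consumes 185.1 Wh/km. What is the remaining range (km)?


Step 1: capacity retention = 100 - 1.52 * sqrt(2.17) = 100 - 1.52 * 1.4731 = 97.761%
Step 2: C_now = 61.36 * 97.761/100 = 59.986 Ah
Step 3: E_pack = V * C_now = 302.2 * 59.986 = 18128 Wh
Step 4: range = E_pack / consumption = 18128 / 185.1 = 97.94 km

97.94 km


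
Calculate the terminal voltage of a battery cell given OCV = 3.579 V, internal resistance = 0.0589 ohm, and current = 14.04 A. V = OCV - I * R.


V = OCV - I*R = 3.579 - 14.04 * 0.0589 = 2.752 V

2.752 V


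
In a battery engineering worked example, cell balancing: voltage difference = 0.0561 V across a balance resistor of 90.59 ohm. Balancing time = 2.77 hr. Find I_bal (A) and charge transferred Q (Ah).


First, Ohm's law: I_bal = 0.0561 V / 90.59 ohm = 6.1927e-04 A
Then Q = I * t = 6.1927e-04 A * 2.77 hr = 0.001715 Ah

I=6.1927e-04 A, Q=0.001715 Ah


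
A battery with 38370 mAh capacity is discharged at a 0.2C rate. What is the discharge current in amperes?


Convert: capacity = 38370 mAh = 38.37 Ah
I = C_rate * capacity = 0.2 * 38.37 = 7.674 A

7.674 A


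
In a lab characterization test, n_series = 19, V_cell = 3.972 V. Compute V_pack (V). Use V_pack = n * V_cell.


With 19 cells in series at 3.972 V each, V_pack = 75.468 V

75.468 V


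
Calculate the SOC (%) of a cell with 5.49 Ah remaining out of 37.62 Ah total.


SOC = (remaining / total) * 100 = (5.49 / 37.62) * 100 = 14.59%

14.59%


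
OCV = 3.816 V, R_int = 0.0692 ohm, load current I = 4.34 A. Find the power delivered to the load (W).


Step 1: V_terminal = OCV - I*R = 3.816 - 4.34 * 0.0692 = 3.5157 V
Step 2: P_out = V_terminal * I = 3.5157 * 4.34 = 15.26 W

15.26 W


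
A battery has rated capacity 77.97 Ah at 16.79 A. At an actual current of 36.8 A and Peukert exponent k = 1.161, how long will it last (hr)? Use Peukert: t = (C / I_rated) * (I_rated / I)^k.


t_rated = C / I_rated = 77.97 / 16.79 = 4.6438 hr
(I_rated/I)^k = (0.45625)^1.161 = 0.4021
t = t_rated * (I_rated/I)^k = 4.6438 * 0.4021 = 1.867 hr

1.867 hr


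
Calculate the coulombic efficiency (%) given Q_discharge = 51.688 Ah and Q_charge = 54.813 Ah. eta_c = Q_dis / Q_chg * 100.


Coulombic efficiency = 51.688/54.813 * 100% = 94.30%

94.30%


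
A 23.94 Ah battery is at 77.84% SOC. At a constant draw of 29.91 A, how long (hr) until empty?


Step 1: remaining = SOC/100 * C_total = 77.84/100 * 23.94 = 18.635 Ah
Step 2: t = remaining / I = 18.635 / 29.91 = 0.6230 hr

0.6230 hr


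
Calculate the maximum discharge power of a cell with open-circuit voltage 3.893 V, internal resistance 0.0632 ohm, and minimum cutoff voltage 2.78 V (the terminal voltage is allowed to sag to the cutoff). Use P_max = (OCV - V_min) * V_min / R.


dV = OCV - V_min = 1.113 V (so I_max = dV / R)
P_max = dV * V_min / R = 1.113 * 2.78 / 0.0632 = 48.96 W

48.96 W


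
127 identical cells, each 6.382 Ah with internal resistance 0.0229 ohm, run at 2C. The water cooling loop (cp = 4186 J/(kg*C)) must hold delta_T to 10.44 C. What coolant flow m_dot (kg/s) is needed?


Step 1: I = 2 * 6.382 = 12.764 A
Step 2: Q_cell = I^2 * R = 12.764^2 * 0.0229 = 3.7309 W
Step 3: Q_total = 127 * 3.7309 = 473.82 W
Step 4: m_dot = Q_total / (cp * dT) = 473.82 / (4186 * 10.44) = 0.01084 kg/s

0.01084 kg/s


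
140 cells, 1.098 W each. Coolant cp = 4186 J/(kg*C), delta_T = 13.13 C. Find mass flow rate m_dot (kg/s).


Step 1: Total heat Q = 140 * 1.098 W = 153.72 W
Step 2: denom = cp * dT = 4186 * 13.13 = 54962
Step 3: m_dot = 153.72 / 54962 = 0.002797 kg/s

0.002797 kg/s


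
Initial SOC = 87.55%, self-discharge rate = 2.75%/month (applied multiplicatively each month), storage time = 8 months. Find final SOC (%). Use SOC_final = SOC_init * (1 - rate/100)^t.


decay = (1 - 2.75/100)^8 = 0.80005
SOC_final = 87.55 * 0.80005 = 70.04%

70.04%


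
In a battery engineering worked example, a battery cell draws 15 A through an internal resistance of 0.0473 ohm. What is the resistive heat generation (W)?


Q = I^2 * R = 15^2 * 0.0473 = 10.64 W

10.64 W


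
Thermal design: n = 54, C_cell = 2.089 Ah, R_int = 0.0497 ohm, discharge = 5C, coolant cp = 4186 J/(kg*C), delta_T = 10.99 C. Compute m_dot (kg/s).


Step 1: I = 5 * 2.089 = 10.445 A
Step 2: Q_cell = I^2 * R = 10.445^2 * 0.0497 = 5.4222 W
Step 3: Q_total = 54 * 5.4222 = 292.8 W
Step 4: m_dot = Q_total / (cp * dT) = 292.8 / (4186 * 10.99) = 0.006365 kg/s

0.006365 kg/s


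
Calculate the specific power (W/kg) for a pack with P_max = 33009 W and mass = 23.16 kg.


Specific power = 33009 W / 23.16 kg = 1425 W/kg

1425 W/kg


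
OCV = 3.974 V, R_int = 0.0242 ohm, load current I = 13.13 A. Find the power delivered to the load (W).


Step 1: V_terminal = OCV - I*R = 3.974 - 13.13 * 0.0242 = 3.6563 V
Step 2: P_out = V_terminal * I = 3.6563 * 13.13 = 48.01 W

48.01 W


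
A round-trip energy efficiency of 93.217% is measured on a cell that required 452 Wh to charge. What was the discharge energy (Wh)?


E_dis = eta/100 * E_chg = 93.217/100 * 452 = 421.3 Wh

421.3 Wh


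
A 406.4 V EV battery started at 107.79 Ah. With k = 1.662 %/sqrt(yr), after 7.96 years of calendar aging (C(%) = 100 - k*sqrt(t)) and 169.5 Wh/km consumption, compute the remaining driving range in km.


Step 1: capacity retention = 100 - 1.662 * sqrt(7.96) = 100 - 1.662 * 2.8213 = 95.311%
Step 2: C_now = 107.79 * 95.311/100 = 102.74 Ah
Step 3: E_pack = V * C_now = 406.4 * 102.74 = 41754 Wh
Step 4: range = E_pack / consumption = 41754 / 169.5 = 246.3 km

246.3 km


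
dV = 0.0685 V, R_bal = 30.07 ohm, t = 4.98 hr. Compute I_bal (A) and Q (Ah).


First, Ohm's law: I_bal = 0.0685 V / 30.07 ohm = 0.002278 A
Then Q = I * t = 0.002278 A * 4.98 hr = 0.01134 Ah

I=0.002278 A, Q=0.01134 Ah


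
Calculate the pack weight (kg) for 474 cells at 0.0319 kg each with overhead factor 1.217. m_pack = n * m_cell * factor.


m_pack = n * m_cell * overhead = 474 * 0.0319 * 1.217 = 18.40 kg

18.40 kg


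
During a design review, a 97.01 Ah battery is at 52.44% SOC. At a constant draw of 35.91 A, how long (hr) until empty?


Step 1: remaining = SOC/100 * C_total = 52.44/100 * 97.01 = 50.872 Ah
Step 2: t = remaining / I = 50.872 / 35.91 = 1.417 hr

1.417 hr


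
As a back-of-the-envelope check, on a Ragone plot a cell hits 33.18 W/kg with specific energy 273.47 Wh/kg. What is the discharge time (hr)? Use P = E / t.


t = E / P = 273.47 / 33.18 = 8.242 hr

8.242 hr


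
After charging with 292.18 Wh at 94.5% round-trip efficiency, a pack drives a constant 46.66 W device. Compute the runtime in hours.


Step 1: E_discharge = eta/100 * E_charge = 94.5/100 * 292.18 = 276.11 Wh
Step 2: t = E_discharge / P = 276.11 / 46.66 = 5.917 hr

5.917 hr


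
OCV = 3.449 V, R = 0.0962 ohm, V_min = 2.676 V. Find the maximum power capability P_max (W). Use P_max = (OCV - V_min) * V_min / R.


P_max = (OCV - V_min) * V_min / R = (3.449 - 2.676) * 2.676 / 0.0962 = 0.773 * 2.676 / 0.0962 = 21.50 W

21.50 W


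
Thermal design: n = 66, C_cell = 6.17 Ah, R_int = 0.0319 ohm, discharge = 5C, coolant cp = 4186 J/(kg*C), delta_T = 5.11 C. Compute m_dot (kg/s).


Step 1: I = 5 * 6.17 = 30.85 A
Step 2: Q_cell = I^2 * R = 30.85^2 * 0.0319 = 30.36 W
Step 3: Q_total = 66 * 30.36 = 2003.8 W
Step 4: m_dot = Q_total / (cp * dT) = 2003.8 / (4186 * 5.11) = 0.09368 kg/s

0.09368 kg/s


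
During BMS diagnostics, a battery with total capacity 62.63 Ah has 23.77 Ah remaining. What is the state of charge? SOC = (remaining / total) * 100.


SOC% = 23.77 / 62.63 * 100 = 37.95%

37.95%


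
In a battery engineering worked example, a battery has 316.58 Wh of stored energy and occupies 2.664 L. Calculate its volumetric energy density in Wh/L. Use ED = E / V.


ED = E / V = 316.58 / 2.664 = 118.8 Wh/L

118.8 Wh/L


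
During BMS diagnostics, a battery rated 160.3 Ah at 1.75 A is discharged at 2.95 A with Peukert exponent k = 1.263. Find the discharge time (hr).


Step 1: t_rated = C / I_rated = 160.3 / 1.75 = 91.6 hr
Step 2: ratio = 1.75 / 2.95 = 0.59322
Step 3: ratio^k = 0.59322^1.263 = 0.5171
Step 4: t = t_rated * ratio^k = 91.6 * 0.5171 = 47.37 hr

47.37 hr


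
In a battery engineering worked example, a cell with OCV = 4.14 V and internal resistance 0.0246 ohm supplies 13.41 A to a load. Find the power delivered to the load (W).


Step 1: V_terminal = OCV - I*R = 4.14 - 13.41 * 0.0246 = 3.8101 V
Step 2: P_out = V_terminal * I = 3.8101 * 13.41 = 51.09 W

51.09 W


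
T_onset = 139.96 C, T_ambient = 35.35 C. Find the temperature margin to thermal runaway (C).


margin = T_onset - T_ambient = 139.96 - 35.35 = 104.61 C

104.61 C


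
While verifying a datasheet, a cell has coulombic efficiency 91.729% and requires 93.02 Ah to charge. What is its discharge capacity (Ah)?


Q_dis = eta/100 * Q_chg = 91.729/100 * 93.02 = 85.33 Ah

85.33 Ah


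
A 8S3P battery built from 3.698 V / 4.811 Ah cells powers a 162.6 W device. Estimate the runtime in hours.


Step 1: E_pack = Ns * V_cell * Np * C_cell = 8 * 3.698 * 3 * 4.811 = 426.99 Wh
Step 2: t = E_pack / P = 426.99 / 162.6 = 2.626 hr

2.626 hr


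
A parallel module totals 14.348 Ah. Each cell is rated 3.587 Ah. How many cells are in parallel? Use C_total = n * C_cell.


n = C_total / C_cell = 14.348 / 3.587 = 4

4


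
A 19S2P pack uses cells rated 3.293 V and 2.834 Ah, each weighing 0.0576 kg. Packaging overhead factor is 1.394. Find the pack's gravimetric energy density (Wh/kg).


Step 1: V_pack = 19 * 3.293 = 62.567 V
Step 2: C_pack = 2 * 2.834 = 5.668 Ah
Step 3: E_pack = V_pack * C_pack = 62.567 * 5.668 = 354.63 Wh
Step 4: m_pack = 19 * 2 * 0.0576 * 1.394 = 3.0512 kg
Step 5: ED = E_pack / m_pack = 354.63 / 3.0512 = 116.2 Wh/kg

116.2 Wh/kg


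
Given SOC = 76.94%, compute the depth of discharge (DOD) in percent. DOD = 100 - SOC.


Complement of SOC: DOD = 100% - 76.94% = 23.06%

23.06%


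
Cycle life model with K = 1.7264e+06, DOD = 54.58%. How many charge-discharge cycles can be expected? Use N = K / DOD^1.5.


DOD^1.5 = 403.23
N = K / DOD^1.5 = 1.7264e+06 / 403.23 = 4281

4281 cycles


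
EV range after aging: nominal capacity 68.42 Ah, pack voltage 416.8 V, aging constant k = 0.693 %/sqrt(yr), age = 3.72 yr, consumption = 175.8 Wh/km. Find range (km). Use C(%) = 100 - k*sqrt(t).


Step 1: capacity retention = 100 - 0.693 * sqrt(3.72) = 100 - 0.693 * 1.9287 = 98.663%
Step 2: C_now = 68.42 * 98.663/100 = 67.505 Ah
Step 3: E_pack = V * C_now = 416.8 * 67.505 = 28136 Wh
Step 4: range = E_pack / consumption = 28136 / 175.8 = 160.0 km

160.0 km


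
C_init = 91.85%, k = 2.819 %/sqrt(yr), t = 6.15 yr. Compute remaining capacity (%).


sqrt(t) = sqrt(6.15) = 2.4799
C_final = 91.85 - 2.819 * 2.4799 = 84.86%

84.86%


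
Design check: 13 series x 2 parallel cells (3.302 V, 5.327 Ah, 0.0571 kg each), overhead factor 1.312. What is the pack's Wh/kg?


Step 1: V_pack = 13 * 3.302 = 42.926 V
Step 2: C_pack = 2 * 5.327 = 10.654 Ah
Step 3: E_pack = V_pack * C_pack = 42.926 * 10.654 = 457.33 Wh
Step 4: m_pack = 13 * 2 * 0.0571 * 1.312 = 1.9478 kg
Step 5: ED = E_pack / m_pack = 457.33 / 1.9478 = 234.8 Wh/kg

234.8 Wh/kg


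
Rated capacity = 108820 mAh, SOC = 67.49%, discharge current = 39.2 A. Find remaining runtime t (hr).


Convert: C_total = 108820 mAh = 108.82 Ah
Step 1: remaining = SOC/100 * C_total = 67.49/100 * 108.82 = 73.443 Ah
Step 2: t = remaining / I = 73.443 / 39.2 = 1.874 hr

1.874 hr


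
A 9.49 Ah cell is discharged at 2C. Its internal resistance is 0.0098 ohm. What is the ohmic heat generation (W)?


Step 1: I = C_rate * capacity = 2 * 9.49 = 18.98 A
Step 2: Q = I^2 * R = 18.98^2 * 0.0098 = 360.24 * 0.0098 = 3.530 W

3.530 W


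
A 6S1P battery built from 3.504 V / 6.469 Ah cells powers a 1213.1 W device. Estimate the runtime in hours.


Step 1: E_pack = Ns * V_cell * Np * C_cell = 6 * 3.504 * 1 * 6.469 = 136 Wh
Step 2: t = E_pack / P = 136 / 1213.1 = 0.1121 hr

0.1121 hr


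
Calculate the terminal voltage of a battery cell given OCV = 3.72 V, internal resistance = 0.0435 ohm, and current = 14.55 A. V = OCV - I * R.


IR drop = 14.55 * 0.0435 = 0.63293 V
V = 3.72 - 0.63293 = 3.087 V

3.087 V


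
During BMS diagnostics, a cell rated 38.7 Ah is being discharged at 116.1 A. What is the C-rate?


C_rate = I / capacity = 116.1 / 38.7 = 3C

3C


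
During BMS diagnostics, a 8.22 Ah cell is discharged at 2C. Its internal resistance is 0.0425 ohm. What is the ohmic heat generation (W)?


Step 1: I = C_rate * capacity = 2 * 8.22 = 16.44 A
Step 2: Q = I^2 * R = 16.44^2 * 0.0425 = 270.27 * 0.0425 = 11.49 W

11.49 W


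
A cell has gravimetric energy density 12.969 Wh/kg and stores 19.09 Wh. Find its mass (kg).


m = E / ED = 19.09 / 12.969 = 1.472 kg

1.472 kg


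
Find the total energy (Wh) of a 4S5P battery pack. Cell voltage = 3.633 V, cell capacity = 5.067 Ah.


E = Ns * Vcell * Np * Ccell = 4 * 3.633 * 5 * 5.067 = 368.2 Wh

368.2 Wh


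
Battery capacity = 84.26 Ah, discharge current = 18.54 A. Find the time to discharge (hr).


Runtime = 84.26 Ah / 18.54 A = 4.545 hr

4.545 hr


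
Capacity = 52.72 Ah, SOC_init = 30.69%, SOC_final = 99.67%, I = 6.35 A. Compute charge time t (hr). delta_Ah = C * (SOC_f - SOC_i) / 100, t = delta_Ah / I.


Step 1: dSOC = 99.67% - 30.69% = 68.98%
Step 2: delta_Ah = 52.72 * 68.98 / 100 = 36.366 Ah
Step 3: t = 36.366 / 6.35 = 5.727 hr

5.727 hr


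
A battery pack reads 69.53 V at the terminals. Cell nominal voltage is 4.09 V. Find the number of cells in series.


n = V_pack / V_cell = 69.53 / 4.09 = 17

17


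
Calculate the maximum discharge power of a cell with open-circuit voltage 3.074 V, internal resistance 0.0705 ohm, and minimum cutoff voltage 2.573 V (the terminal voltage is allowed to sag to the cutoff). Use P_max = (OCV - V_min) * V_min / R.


P_max = (OCV - V_min) * V_min / R = (3.074 - 2.573) * 2.573 / 0.0705 = 0.501 * 2.573 / 0.0705 = 18.28 W

18.28 W


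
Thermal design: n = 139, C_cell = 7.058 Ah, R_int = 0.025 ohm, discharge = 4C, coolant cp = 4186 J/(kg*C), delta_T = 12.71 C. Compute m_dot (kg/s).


Step 1: I = 4 * 7.058 = 28.232 A
Step 2: Q_cell = I^2 * R = 28.232^2 * 0.025 = 19.926 W
Step 3: Q_total = 139 * 19.926 = 2769.7 W
Step 4: m_dot = Q_total / (cp * dT) = 2769.7 / (4186 * 12.71) = 0.05206 kg/s

0.05206 kg/s


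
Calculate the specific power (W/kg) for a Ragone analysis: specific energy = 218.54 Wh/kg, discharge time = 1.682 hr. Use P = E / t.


P_specific = E / t = 218.54 / 1.682 = 129.9 W/kg

129.9 W/kg


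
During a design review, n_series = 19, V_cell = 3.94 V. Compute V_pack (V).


V_pack = n * V_cell = 19 * 3.94 = 74.86 V

74.86 V


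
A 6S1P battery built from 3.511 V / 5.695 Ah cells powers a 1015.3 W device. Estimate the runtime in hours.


Step 1: E_pack = Ns * V_cell * Np * C_cell = 6 * 3.511 * 1 * 5.695 = 119.97 Wh
Step 2: t = E_pack / P = 119.97 / 1015.3 = 0.1182 hr

0.1182 hr


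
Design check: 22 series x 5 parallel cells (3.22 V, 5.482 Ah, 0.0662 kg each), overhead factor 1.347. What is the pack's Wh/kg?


Step 1: V_pack = 22 * 3.22 = 70.84 V
Step 2: C_pack = 5 * 5.482 = 27.41 Ah
Step 3: E_pack = V_pack * C_pack = 70.84 * 27.41 = 1941.7 Wh
Step 4: m_pack = 22 * 5 * 0.0662 * 1.347 = 9.8089 kg
Step 5: ED = E_pack / m_pack = 1941.7 / 9.8089 = 198.0 Wh/kg

198.0 Wh/kg


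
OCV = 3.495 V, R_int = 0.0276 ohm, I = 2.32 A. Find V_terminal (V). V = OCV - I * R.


V = OCV - I*R = 3.495 - 2.32 * 0.0276 = 3.431 V

3.431 V


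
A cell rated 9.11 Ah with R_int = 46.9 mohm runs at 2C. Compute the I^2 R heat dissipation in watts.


Convert: R = 46.9 mohm = 0.0469 ohm
Step 1: I = C_rate * capacity = 2 * 9.11 = 18.22 A
Step 2: Q = I^2 * R = 18.22^2 * 0.0469 = 331.97 * 0.0469 = 15.57 W

15.57 W


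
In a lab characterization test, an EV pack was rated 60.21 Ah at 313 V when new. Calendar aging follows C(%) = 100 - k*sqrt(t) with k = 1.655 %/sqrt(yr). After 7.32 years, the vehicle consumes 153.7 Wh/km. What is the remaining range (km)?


Step 1: capacity retention = 100 - 1.655 * sqrt(7.32) = 100 - 1.655 * 2.7055 = 95.522%
Step 2: C_now = 60.21 * 95.522/100 = 57.514 Ah
Step 3: E_pack = V * C_now = 313 * 57.514 = 18002 Wh
Step 4: range = E_pack / consumption = 18002 / 153.7 = 117.1 km

117.1 km


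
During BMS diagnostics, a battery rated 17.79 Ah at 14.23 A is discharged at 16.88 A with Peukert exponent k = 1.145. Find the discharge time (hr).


Step 1: t_rated = C / I_rated = 17.79 / 14.23 = 1.2502 hr
Step 2: ratio = 14.23 / 16.88 = 0.84301
Step 3: ratio^k = 0.84301^1.145 = 0.82239
Step 4: t = t_rated * ratio^k = 1.2502 * 0.82239 = 1.028 hr

1.028 hr


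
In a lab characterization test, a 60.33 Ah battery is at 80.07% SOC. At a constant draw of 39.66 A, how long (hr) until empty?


Step 1: remaining = SOC/100 * C_total = 80.07/100 * 60.33 = 48.306 Ah
Step 2: t = remaining / I = 48.306 / 39.66 = 1.218 hr

1.218 hr


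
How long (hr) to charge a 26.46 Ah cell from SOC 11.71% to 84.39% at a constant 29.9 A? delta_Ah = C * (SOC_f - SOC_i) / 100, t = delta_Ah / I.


delta_Ah = 26.46 * (84.39 - 11.71) / 100 = 19.231 Ah
t = delta_Ah / I = 19.231 / 29.9 = 0.6432 hr

0.6432 hr


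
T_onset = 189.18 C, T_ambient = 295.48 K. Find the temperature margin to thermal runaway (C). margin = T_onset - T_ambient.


Convert: T_ambient = 295.48 K = 22.33 C
margin = 189.18 - 22.33 = 166.85 C

166.85 C


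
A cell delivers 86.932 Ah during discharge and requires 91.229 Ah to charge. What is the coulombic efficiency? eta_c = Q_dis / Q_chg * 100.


Coulombic efficiency = 86.932/91.229 * 100% = 95.29%

95.29%


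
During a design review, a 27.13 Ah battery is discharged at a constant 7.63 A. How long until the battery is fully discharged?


t = capacity / current = 27.13 / 7.63 = 3.556 hr

3.556 hr


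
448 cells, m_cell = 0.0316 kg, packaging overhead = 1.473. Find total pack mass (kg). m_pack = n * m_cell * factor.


m_pack = n * m_cell * overhead = 448 * 0.0316 * 1.473 = 20.85 kg

20.85 kg


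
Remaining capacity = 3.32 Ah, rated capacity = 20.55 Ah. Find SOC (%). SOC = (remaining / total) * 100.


SOC = (remaining / total) * 100 = (3.32 / 20.55) * 100 = 16.16%

16.16%


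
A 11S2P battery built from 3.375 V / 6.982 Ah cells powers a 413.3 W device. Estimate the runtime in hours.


Step 1: E_pack = Ns * V_cell * Np * C_cell = 11 * 3.375 * 2 * 6.982 = 518.41 Wh
Step 2: t = E_pack / P = 518.41 / 413.3 = 1.254 hr

1.254 hr


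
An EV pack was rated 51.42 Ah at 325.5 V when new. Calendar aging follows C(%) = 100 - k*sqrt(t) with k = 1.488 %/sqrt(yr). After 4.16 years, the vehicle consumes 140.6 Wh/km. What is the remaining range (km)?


Step 1: capacity retention = 100 - 1.488 * sqrt(4.16) = 100 - 1.488 * 2.0396 = 96.965%
Step 2: C_now = 51.42 * 96.965/100 = 49.859 Ah
Step 3: E_pack = V * C_now = 325.5 * 49.859 = 16229 Wh
Step 4: range = E_pack / consumption = 16229 / 140.6 = 115.4 km

115.4 km


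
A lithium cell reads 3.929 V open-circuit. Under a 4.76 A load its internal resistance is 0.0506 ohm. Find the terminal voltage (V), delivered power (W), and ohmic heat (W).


Step 1: V_terminal = OCV - I*R = 3.929 - 4.76 * 0.0506 = 3.6881 V
Step 2: P_out = V_terminal * I = 3.6881 * 4.76 = 17.56 W
Step 3: Q = I^2 * R = 4.76^2 * 0.0506 = 1.146 W

V=3.6881 V, P=17.56 W, Q=1.146 W


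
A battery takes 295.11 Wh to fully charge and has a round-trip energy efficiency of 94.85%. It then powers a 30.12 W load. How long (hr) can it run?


Step 1: E_discharge = eta/100 * E_charge = 94.85/100 * 295.11 = 279.91 Wh
Step 2: t = E_discharge / P = 279.91 / 30.12 = 9.293 hr

9.293 hr


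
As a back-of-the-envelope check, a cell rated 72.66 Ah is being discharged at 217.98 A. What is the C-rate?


C_rate = I / capacity = 217.98 / 72.66 = 3C

3C


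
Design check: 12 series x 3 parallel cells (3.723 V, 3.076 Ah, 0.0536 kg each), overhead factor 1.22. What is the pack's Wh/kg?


Step 1: V_pack = 12 * 3.723 = 44.676 V
Step 2: C_pack = 3 * 3.076 = 9.228 Ah
Step 3: E_pack = V_pack * C_pack = 44.676 * 9.228 = 412.27 Wh
Step 4: m_pack = 12 * 3 * 0.0536 * 1.22 = 2.3541 kg
Step 5: ED = E_pack / m_pack = 412.27 / 2.3541 = 175.1 Wh/kg

175.1 Wh/kg


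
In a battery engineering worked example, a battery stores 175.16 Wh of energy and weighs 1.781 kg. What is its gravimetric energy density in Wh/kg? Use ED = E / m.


ED = E / m = 175.16 / 1.781 = 98.35 Wh/kg

98.35 Wh/kg


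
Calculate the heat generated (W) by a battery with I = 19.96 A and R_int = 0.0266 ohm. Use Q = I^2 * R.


I^2 = 398.4
Q = 398.4 * 0.0266 = 10.60 W

10.60 W


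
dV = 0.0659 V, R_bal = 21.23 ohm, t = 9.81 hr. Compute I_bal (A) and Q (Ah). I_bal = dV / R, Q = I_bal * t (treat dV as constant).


I_bal = dV / R = 0.0659 / 21.23 = 0.0031041 A
Q = I_bal * t = 0.0031041 * 9.81 = 0.03045 Ah

I=0.0031041 A, Q=0.03045 Ah


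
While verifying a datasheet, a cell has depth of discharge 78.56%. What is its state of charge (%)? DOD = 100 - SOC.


SOC = 100 - DOD = 100 - 78.56 = 21.44%

21.44%


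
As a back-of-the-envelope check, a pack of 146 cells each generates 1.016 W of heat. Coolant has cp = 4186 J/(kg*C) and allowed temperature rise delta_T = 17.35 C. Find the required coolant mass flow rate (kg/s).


Q_total = 146 * 1.016 = 148.34 W
m_dot = Q_total / (cp * dT) = 148.34 / (4186 * 17.35) = 0.002042 kg/s

0.002042 kg/s


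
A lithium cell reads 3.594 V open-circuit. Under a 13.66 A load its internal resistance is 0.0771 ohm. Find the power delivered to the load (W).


Step 1: V_terminal = OCV - I*R = 3.594 - 13.66 * 0.0771 = 2.5408 V
Step 2: P_out = V_terminal * I = 2.5408 * 13.66 = 34.71 W

34.71 W


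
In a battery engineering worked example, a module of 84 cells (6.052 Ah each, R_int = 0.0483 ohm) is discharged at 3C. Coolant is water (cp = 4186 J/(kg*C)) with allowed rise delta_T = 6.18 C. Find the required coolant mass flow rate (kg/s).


Step 1: I = 3 * 6.052 = 18.156 A
Step 2: Q_cell = I^2 * R = 18.156^2 * 0.0483 = 15.922 W
Step 3: Q_total = 84 * 15.922 = 1337.4 W
Step 4: m_dot = Q_total / (cp * dT) = 1337.4 / (4186 * 6.18) = 0.05170 kg/s

0.05170 kg/s


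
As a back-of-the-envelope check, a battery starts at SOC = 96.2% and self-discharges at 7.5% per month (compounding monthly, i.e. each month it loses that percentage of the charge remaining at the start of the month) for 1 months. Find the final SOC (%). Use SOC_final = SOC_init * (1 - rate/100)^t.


Monthly retention factor = 1 - 7.5/100 = 0.925
Over 1 months: factor^1 = 0.925
SOC_final = 96.2 * 0.925 = 88.99%

88.99%


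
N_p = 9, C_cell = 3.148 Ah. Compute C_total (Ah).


C_total = 9 * 3.148 = 28.332 Ah

28.332 Ah


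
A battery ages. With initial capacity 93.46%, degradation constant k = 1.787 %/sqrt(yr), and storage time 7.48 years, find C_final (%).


sqrt(t) = sqrt(7.48) = 2.735
C_final = 93.46 - 1.787 * 2.735 = 88.57%

88.57%


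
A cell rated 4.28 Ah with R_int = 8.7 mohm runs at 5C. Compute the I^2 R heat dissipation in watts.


Convert: R = 8.7 mohm = 0.0087 ohm
Step 1: I = C_rate * capacity = 5 * 4.28 = 21.4 A
Step 2: Q = I^2 * R = 21.4^2 * 0.0087 = 457.96 * 0.0087 = 3.984 W

3.984 W


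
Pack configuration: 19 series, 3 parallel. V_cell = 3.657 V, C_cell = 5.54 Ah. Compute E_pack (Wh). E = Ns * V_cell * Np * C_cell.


E = Ns * Vcell * Np * Ccell = 19 * 3.657 * 3 * 5.54 = 1155 Wh

1155 Wh


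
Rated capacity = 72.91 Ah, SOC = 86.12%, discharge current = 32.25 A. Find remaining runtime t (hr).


Step 1: remaining = SOC/100 * C_total = 86.12/100 * 72.91 = 62.79 Ah
Step 2: t = remaining / I = 62.79 / 32.25 = 1.947 hr

1.947 hr


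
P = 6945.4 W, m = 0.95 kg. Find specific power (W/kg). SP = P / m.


SP = P / m = 6945.4 / 0.95 = 7311 W/kg

7311 W/kg


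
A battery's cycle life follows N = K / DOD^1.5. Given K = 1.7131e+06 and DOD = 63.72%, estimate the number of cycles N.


Step 1: DOD^1.5 = 63.72^1.5 = 508.64
Step 2: N = 1.7131e+06 / 508.64 = 3368 cycles

3368 cycles


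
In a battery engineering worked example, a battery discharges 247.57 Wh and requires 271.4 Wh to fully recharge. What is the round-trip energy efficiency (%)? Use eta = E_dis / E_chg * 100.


Round-trip efficiency = 247.57/271.4 * 100% = 91.22%

91.22%


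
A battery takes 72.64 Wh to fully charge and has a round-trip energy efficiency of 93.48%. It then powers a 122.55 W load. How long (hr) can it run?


Step 1: E_discharge = eta/100 * E_charge = 93.48/100 * 72.64 = 67.904 Wh
Step 2: t = E_discharge / P = 67.904 / 122.55 = 0.5541 hr

0.5541 hr
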